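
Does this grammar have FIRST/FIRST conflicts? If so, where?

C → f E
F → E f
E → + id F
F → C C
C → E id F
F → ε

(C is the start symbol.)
A FIRST/FIRST conflict occurs when two productions N → α and N → β for the same non-terminal have FIRST(α) ∩ FIRST(β) ≠ ∅ (with ε ∈ FIRST of a nullable right-hand side, so two nullable alternatives also conflict).

FIRST sets of the non-terminals at (or reachable through a nullable prefix from) the front of some alternative:
  FIRST(E) = { '+' }
  FIRST(C) = { '+', 'f' }

Productions for C:
  C → f E: FIRST = { 'f' }
  C → E id F: FIRST = { '+' }
Productions for F:
  F → E f: FIRST = { '+' }
  F → C C: FIRST = { '+', 'f' }
  F → ε: FIRST = { ε }
E has only one production, so no FIRST/FIRST conflict is possible there.

Conflict for F: F → E f and F → C C
  Overlap: { '+' }

Answer: Yes. F → E f / F → C C on { '+' }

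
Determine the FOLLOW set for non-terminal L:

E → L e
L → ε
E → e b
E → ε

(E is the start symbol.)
{ 'e' }

To compute FOLLOW(L), find every occurrence of L on a right-hand side N → α L β: add FIRST(β) \ {ε}, and if β is empty or nullable also add FOLLOW(N). Iterate to a fixed point.

In E → L e: L is followed by e, add FIRST(e) \ {ε} = { 'e' }

Taking the union: FOLLOW(L) = { 'e' }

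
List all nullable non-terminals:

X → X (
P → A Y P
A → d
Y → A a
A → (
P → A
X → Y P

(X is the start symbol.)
There are no ε-productions, so no non-terminal can derive ε.
No non-terminals are nullable.

Answer: None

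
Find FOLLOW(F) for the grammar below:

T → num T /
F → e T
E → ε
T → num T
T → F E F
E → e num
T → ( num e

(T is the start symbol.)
{ $, '/', 'e' }

To compute FOLLOW(F), find every occurrence of F on a right-hand side N → α F β: add FIRST(β) \ {ε}, and if β is empty or nullable also add FOLLOW(N). Iterate to a fixed point.

In T → F E F: F is followed by E F, add FIRST(E F) \ {ε} = { 'e' }
In T → F E F: F is at the end, add FOLLOW(T)

The FOLLOW sets referred to above (computed the same way, to a fixed point):
  FOLLOW(T) = { $, '/', 'e' }

Taking the union: FOLLOW(F) = { $, '/', 'e' }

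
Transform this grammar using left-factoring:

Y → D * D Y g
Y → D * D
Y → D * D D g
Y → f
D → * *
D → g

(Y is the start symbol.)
Y → D * D Y'
Y' → Y g
Y' → ε
Y' → D g
Y → f
D → * *
D → g

Left-factoring transforms A → αβ₁ | αβ₂ into A → αA' and A' → β₁ | β₂
(α is the longest common prefix among the alternatives). Repeat until
no nonterminal has two alternatives with a common prefix.

Round 1: Y has alternatives sharing prefix 'D * D'. Introduce Y': Y → D * D Y'
  Add: Y' → Y g
  Add: Y' → ε
  Add: Y' → D g

No remaining common prefixes — done.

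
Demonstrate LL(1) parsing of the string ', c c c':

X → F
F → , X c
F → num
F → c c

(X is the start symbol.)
Stack is shown with the top on the left.

Stack    Input      Action
--------------------------
X $      , c c c $  output X → F
F $      , c c c $  output F → , X c
, X c $  , c c c $  match ','
X c $    c c c $    output X → F
F c $    c c c $    output F → c c
c c c $  c c c $    match 'c'
c c $    c c $      match 'c'
c $      c $        match 'c'
$        $          accept

The string is accepted.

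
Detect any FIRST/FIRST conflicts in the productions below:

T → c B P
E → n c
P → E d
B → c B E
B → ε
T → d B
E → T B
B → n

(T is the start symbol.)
A FIRST/FIRST conflict occurs when two productions N → α and N → β for the same non-terminal have FIRST(α) ∩ FIRST(β) ≠ ∅ (with ε ∈ FIRST of a nullable right-hand side, so two nullable alternatives also conflict).

FIRST sets of the non-terminals at (or reachable through a nullable prefix from) the front of some alternative:
  FIRST(T) = { 'c', 'd' }

Productions for T:
  T → c B P: FIRST = { 'c' }
  T → d B: FIRST = { 'd' }
Productions for E:
  E → n c: FIRST = { 'n' }
  E → T B: FIRST = { 'c', 'd' }
Productions for B:
  B → c B E: FIRST = { 'c' }
  B → ε: FIRST = { ε }
  B → n: FIRST = { 'n' }
P has only one production, so no FIRST/FIRST conflict is possible there.

All alternatives of each non-terminal have pairwise disjoint FIRST sets.

Answer: No FIRST/FIRST conflicts.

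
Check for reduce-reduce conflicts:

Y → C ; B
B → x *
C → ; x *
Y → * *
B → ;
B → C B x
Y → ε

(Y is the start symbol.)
A reduce-reduce conflict occurs when an LR(0) state has two complete items [A → α .] and [B → β .] — both call for a reduction, and with no lookahead the parser cannot choose between them.

Augment with Y' → Y and build the canonical LR(0) collection (I0 = CLOSURE({[Y' → . Y]}), then GOTO on every symbol after a dot until no new states appear). It has 16 states:
  I0: { [C → . ; x *], [Y → . * *], [Y → . C ; B], [Y → .], [Y' → . Y] }  — shift, reduce
  I1: { [Y → * . *] }  — shift
  I2: { [C → ; . x *] }  — shift
  I3: { [Y → C . ; B] }  — shift
  I4: { [Y' → Y .] }  — accept
  I5: { [B → . ;], [B → . C B x], [B → . x *], [C → . ; x *], [Y → C ; . B] }  — shift
  I6: { [B → ; .], [C → ; . x *] }  — shift, reduce
  I7: { [Y → C ; B .] }  — reduce
  I8: { [B → . ;], [B → . C B x], [B → . x *], [B → C . B x], [C → . ; x *] }  — shift
  I9: { [B → x . *] }  — shift
  I10: { [B → x * .] }  — reduce
  I11: { [B → C B . x] }  — shift
  I12: { [B → C B x .] }  — reduce
  I13: { [C → ; x . *] }  — shift
  I14: { [C → ; x * .] }  — reduce
  I15: { [Y → * * .] }  — reduce

No state contains more than one complete item.

Answer: No reduce-reduce conflicts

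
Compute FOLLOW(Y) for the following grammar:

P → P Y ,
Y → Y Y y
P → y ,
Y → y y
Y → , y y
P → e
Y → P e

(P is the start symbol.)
{ ',', 'e', 'y' }

In P → P Y ,: Y is followed by ',', add FIRST(',') \ {ε} = { ',' }
In Y → Y Y y: Y is followed by Y y, add FIRST(Y y) \ {ε} = { ',', 'e', 'y' }
In Y → Y Y y: Y is followed by y, add FIRST(y) \ {ε} = { 'y' }

Taking the union: FOLLOW(Y) = { ',', 'e', 'y' }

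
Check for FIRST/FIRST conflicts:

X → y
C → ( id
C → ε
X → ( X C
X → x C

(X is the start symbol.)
No FIRST/FIRST conflicts.

A FIRST/FIRST conflict occurs when two productions N → α and N → β for the same non-terminal have FIRST(α) ∩ FIRST(β) ≠ ∅ (with ε ∈ FIRST of a nullable right-hand side, so two nullable alternatives also conflict).

Productions for X:
  X → y: FIRST = { 'y' }
  X → ( X C: FIRST = { '(' }
  X → x C: FIRST = { 'x' }
Productions for C:
  C → ( id: FIRST = { '(' }
  C → ε: FIRST = { ε }

All alternatives of each non-terminal have pairwise disjoint FIRST sets.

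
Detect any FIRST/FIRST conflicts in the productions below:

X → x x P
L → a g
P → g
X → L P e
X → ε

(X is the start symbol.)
A FIRST/FIRST conflict occurs when two productions N → α and N → β for the same non-terminal have FIRST(α) ∩ FIRST(β) ≠ ∅ (with ε ∈ FIRST of a nullable right-hand side, so two nullable alternatives also conflict).

FIRST sets of the non-terminals at (or reachable through a nullable prefix from) the front of some alternative:
  FIRST(L) = { 'a' }

Productions for X:
  X → x x P: FIRST = { 'x' }
  X → L P e: FIRST = { 'a' }
  X → ε: FIRST = { ε }
L, P have only one production, so no FIRST/FIRST conflict is possible there.

All alternatives of each non-terminal have pairwise disjoint FIRST sets.

Answer: No FIRST/FIRST conflicts.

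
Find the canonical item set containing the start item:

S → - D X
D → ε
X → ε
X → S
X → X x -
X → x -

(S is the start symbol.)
First, augment the grammar with S' → S
I₀ = CLOSURE({ [S' → . S] }):
  [S' → . S] has the dot before S: add [S → . - D X]
No further items can be added.

I₀ = { [S → . - D X], [S' → . S] }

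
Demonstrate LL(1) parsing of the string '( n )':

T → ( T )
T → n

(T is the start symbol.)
Stack is shown with the top on the left.

Stack    Input    Action
------------------------
T $      ( n ) $  output T → ( T )
( T ) $  ( n ) $  match '('
T ) $    n ) $    output T → n
n ) $    n ) $    match 'n'
) $      ) $      match ')'
$        $        accept

The string is accepted.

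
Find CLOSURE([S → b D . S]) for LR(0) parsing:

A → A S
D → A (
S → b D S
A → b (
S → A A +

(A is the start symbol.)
{ [A → . A S], [A → . b (], [S → . A A +], [S → . b D S], [S → b D . S] }

Start with: [S → b D . S]
  [S → b D . S] has the dot before S: add [S → . b D S], [S → . A A +]
  [S → . A A +] has the dot before A: add [A → . A S], [A → . b (]
No further items can be added.

CLOSURE = { [A → . A S], [A → . b (], [S → . A A +], [S → . b D S], [S → b D . S] }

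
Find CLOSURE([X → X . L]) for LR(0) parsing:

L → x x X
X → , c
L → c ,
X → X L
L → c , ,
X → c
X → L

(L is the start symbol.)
{ [L → . c , ,], [L → . c ,], [L → . x x X], [X → X . L] }

To compute CLOSURE, for each item [A → α.Bβ] where B is a non-terminal, add [B → .γ] for all productions B → γ; repeat for the newly added items until nothing changes.

Start with: [X → X . L]
  [X → X . L] has the dot before L: add [L → . x x X], [L → . c ,], [L → . c , ,]
No further items can be added.

CLOSURE = { [L → . c , ,], [L → . c ,], [L → . x x X], [X → X . L] }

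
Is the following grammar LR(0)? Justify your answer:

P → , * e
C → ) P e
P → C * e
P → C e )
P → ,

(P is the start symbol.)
No. Shift-reduce conflict between [P → , .] and [P → , . * e]

Augment with P' → P and build the canonical LR(0) collection (I0 = CLOSURE({[P' → . P]}), then GOTO on every symbol after a dot until no new states appear). It has 13 states:
  I0: { [C → . ) P e], [P → . , * e], [P → . ,], [P → . C * e], [P → . C e )], [P' → . P] }  — shift
  I1: { [C → ) . P e], [C → . ) P e], [P → . , * e], [P → . ,], [P → . C * e], [P → . C e )] }  — shift
  I2: { [P → , . * e], [P → , .] }  — shift, reduce
  I3: { [P → C . * e], [P → C . e )] }  — shift
  I4: { [P' → P .] }  — accept
  I5: { [P → C * . e] }  — shift
  I6: { [P → C e . )] }  — shift
  I7: { [P → C e ) .] }  — reduce
  I8: { [P → C * e .] }  — reduce
  I9: { [P → , * . e] }  — shift
  I10: { [P → , * e .] }  — reduce
  I11: { [C → ) P . e] }  — shift
  I12: { [C → ) P e .] }  — reduce

Conflict in state I2:
  Shift-reduce conflict between [P → , .] and [P → , . * e]
So the grammar is NOT LR(0).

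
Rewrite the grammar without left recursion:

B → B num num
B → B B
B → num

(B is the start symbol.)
B is directly left-recursive. The standard transformation for
  A → A α₁ | ... | A α_m | β₁ | ... | β_n
is
  A  → β₁ A' | ... | β_n A'
  A' → α₁ A' | ... | α_m A' | ε

B → num becomes B → num B'
B → B num num becomes B' → num num B'
B → B B becomes B' → B B'
Add B' → ε

Resulting grammar:
B → num B'
B' → num num B'
B' → B B'
B' → ε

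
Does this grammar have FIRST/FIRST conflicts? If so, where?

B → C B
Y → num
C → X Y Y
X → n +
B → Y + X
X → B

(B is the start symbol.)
A FIRST/FIRST conflict occurs when two productions N → α and N → β for the same non-terminal have FIRST(α) ∩ FIRST(β) ≠ ∅ (with ε ∈ FIRST of a nullable right-hand side, so two nullable alternatives also conflict).

FIRST sets of the non-terminals at (or reachable through a nullable prefix from) the front of some alternative:
  FIRST(C) = { 'n', 'num' }
  FIRST(Y) = { 'num' }
  FIRST(B) = { 'n', 'num' }

Productions for B:
  B → C B: FIRST = { 'n', 'num' }
  B → Y + X: FIRST = { 'num' }
Productions for X:
  X → n +: FIRST = { 'n' }
  X → B: FIRST = { 'n', 'num' }
Y, C have only one production, so no FIRST/FIRST conflict is possible there.

Conflict for B: B → C B and B → Y + X
  Overlap: { 'num' }
Conflict for X: X → n + and X → B
  Overlap: { 'n' }

Answer: Yes. B → C B / B → Y '+' X on { 'num' }; X → n '+' / X → B on { 'n' }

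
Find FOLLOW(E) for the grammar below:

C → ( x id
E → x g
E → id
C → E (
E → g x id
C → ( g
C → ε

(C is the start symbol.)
In C → E (: E is followed by '(', add FIRST('(') \ {ε} = { '(' }

Taking the union: FOLLOW(E) = { '(' }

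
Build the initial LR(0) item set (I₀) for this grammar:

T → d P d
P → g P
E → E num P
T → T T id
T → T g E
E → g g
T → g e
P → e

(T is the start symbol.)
First, augment the grammar with T' → T
I₀ = CLOSURE({ [T' → . T] }):
  [T' → . T] has the dot before T: add [T → . d P d], [T → . T T id], [T → . T g E], [T → . g e]
No further items can be added.

I₀ = { [T → . T T id], [T → . T g E], [T → . d P d], [T → . g e], [T' → . T] }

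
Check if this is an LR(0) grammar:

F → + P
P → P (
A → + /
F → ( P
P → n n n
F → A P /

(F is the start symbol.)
A grammar is LR(0) if no state in the canonical LR(0) collection has:
  - both a shift item (dot before a terminal) and a complete item (shift-reduce conflict), or
  - two or more complete items (reduce-reduce conflict; the accept item [F' → F .] counts as a complete item here).

Augment with F' → F and build the canonical LR(0) collection (I0 = CLOSURE({[F' → . F]}), then GOTO on every symbol after a dot until no new states appear). It has 14 states:
  I0: { [A → . + /], [F → . ( P], [F → . + P], [F → . A P /], [F' → . F] }  — shift
  I1: { [F → ( . P], [P → . P (], [P → . n n n] }  — shift
  I2: { [A → + . /], [F → + . P], [P → . P (], [P → . n n n] }  — shift
  I3: { [F → A . P /], [P → . P (], [P → . n n n] }  — shift
  I4: { [F' → F .] }  — accept
  I5: { [F → A P . /], [P → P . (] }  — shift
  I6: { [P → n . n n] }  — shift
  I7: { [P → n n . n] }  — shift
  I8: { [P → n n n .] }  — reduce
  I9: { [P → P ( .] }  — reduce
  I10: { [F → A P / .] }  — reduce
  I11: { [A → + / .] }  — reduce
  I12: { [F → + P .], [P → P . (] }  — shift, reduce
  I13: { [F → ( P .], [P → P . (] }  — shift, reduce

Conflict in state I12:
  Shift-reduce conflict between [F → + P .] and [P → P . (]
So the grammar is NOT LR(0).

Answer: No. Shift-reduce conflict between [F → + P .] and [P → P . (]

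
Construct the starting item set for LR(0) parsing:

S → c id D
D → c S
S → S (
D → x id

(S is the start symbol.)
{ [S → . S (], [S → . c id D], [S' → . S] }

First, augment the grammar with S' → S
I₀ = CLOSURE({ [S' → . S] }):
  [S' → . S] has the dot before S: add [S → . c id D], [S → . S (]
No further items can be added.

I₀ = { [S → . S (], [S → . c id D], [S' → . S] }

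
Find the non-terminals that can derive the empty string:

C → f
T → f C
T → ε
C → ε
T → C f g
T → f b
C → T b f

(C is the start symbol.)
A non-terminal is nullable if it can derive ε (the empty string): either it has an ε-production, or it has a production whose right-hand side consists entirely of nullable non-terminals.

ε-productions: T → ε, C → ε
So T, C are immediately nullable.
Every non-terminal is now nullable.
Nullable = { 'C', 'T' }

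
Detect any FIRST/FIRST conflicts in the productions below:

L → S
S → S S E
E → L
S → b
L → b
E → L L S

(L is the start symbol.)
FIRST sets of the non-terminals at (or reachable through a nullable prefix from) the front of some alternative:
  FIRST(S) = { 'b' }
  FIRST(L) = { 'b' }

Productions for L:
  L → S: FIRST = { 'b' }
  L → b: FIRST = { 'b' }
Productions for S:
  S → S S E: FIRST = { 'b' }
  S → b: FIRST = { 'b' }
Productions for E:
  E → L: FIRST = { 'b' }
  E → L L S: FIRST = { 'b' }

Conflict for L: L → S and L → b
  Overlap: { 'b' }
Conflict for S: S → S S E and S → b
  Overlap: { 'b' }
Conflict for E: E → L and E → L L S
  Overlap: { 'b' }

Answer: Yes. L → S / L → b on { 'b' }; S → S S E / S → b on { 'b' }; E → L / E → L L S on { 'b' }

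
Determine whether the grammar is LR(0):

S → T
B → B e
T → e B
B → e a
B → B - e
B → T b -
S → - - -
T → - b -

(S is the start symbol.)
A grammar is LR(0) if no state in the canonical LR(0) collection has:
  - both a shift item (dot before a terminal) and a complete item (shift-reduce conflict), or
  - two or more complete items (reduce-reduce conflict; the accept item [S' → S .] counts as a complete item here).

Augment with S' → S and build the canonical LR(0) collection (I0 = CLOSURE({[S' → . S]}), then GOTO on every symbol after a dot until no new states appear). It has 19 states:
  I0: { [S → . - - -], [S → . T], [S' → . S], [T → . - b -], [T → . e B] }  — shift
  I1: { [S → - . - -], [T → - . b -] }  — shift
  I2: { [S' → S .] }  — accept
  I3: { [S → T .] }  — reduce
  I4: { [B → . B - e], [B → . B e], [B → . T b -], [B → . e a], [T → . - b -], [T → . e B], [T → e . B] }  — shift
  I5: { [T → - . b -] }  — shift
  I6: { [B → B . - e], [B → B . e], [T → e B .] }  — shift, reduce
  I7: { [B → T . b -] }  — shift
  I8: { [B → . B - e], [B → . B e], [B → . T b -], [B → . e a], [B → e . a], [T → . - b -], [T → . e B], [T → e . B] }  — shift
  I9: { [B → e a .] }  — reduce
  I10: { [B → T b . -] }  — shift
  I11: { [B → T b - .] }  — reduce
  I12: { [B → B - . e] }  — shift
  I13: { [B → B e .] }  — reduce
  I14: { [B → B - e .] }  — reduce
  I15: { [T → - b . -] }  — shift
  I16: { [T → - b - .] }  — reduce
  I17: { [S → - - . -] }  — shift
  I18: { [S → - - - .] }  — reduce

Conflict in state I6:
  Shift-reduce conflict between [T → e B .] and [B → B . - e]
So the grammar is NOT LR(0).

Answer: No. Shift-reduce conflict between [T → e B .] and [B → B . - e]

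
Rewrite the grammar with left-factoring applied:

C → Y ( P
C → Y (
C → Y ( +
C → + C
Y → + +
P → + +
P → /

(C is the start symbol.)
Left-factoring transforms A → αβ₁ | αβ₂ into A → αA' and A' → β₁ | β₂
(α is the longest common prefix among the alternatives). Repeat until
no nonterminal has two alternatives with a common prefix.

Round 1: C has alternatives sharing prefix 'Y ('. Introduce C': C → Y ( C'
  Add: C' → P
  Add: C' → ε
  Add: C' → +

No remaining common prefixes — done.

Resulting grammar:
C → Y ( C'
C' → P
C' → ε
C' → +
C → + C
Y → + +
P → + +
P → /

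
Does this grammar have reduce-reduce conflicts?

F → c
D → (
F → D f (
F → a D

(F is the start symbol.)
No reduce-reduce conflicts

A reduce-reduce conflict occurs when an LR(0) state has two complete items [A → α .] and [B → β .] — both call for a reduction, and with no lookahead the parser cannot choose between them.

Augment with F' → F and build the canonical LR(0) collection (I0 = CLOSURE({[F' → . F]}), then GOTO on every symbol after a dot until no new states appear). It has 9 states:
  I0: { [D → . (], [F → . D f (], [F → . a D], [F → . c], [F' → . F] }  — shift
  I1: { [D → ( .] }  — reduce
  I2: { [F → D . f (] }  — shift
  I3: { [F' → F .] }  — accept
  I4: { [D → . (], [F → a . D] }  — shift
  I5: { [F → c .] }  — reduce
  I6: { [F → a D .] }  — reduce
  I7: { [F → D f . (] }  — shift
  I8: { [F → D f ( .] }  — reduce

No state contains more than one complete item.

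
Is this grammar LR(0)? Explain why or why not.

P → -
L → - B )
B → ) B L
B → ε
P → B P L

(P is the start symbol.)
A grammar is LR(0) if no state in the canonical LR(0) collection has:
  - both a shift item (dot before a terminal) and a complete item (shift-reduce conflict), or
  - two or more complete items (reduce-reduce conflict; the accept item [P' → P .] counts as a complete item here).

Augment with P' → P and build the canonical LR(0) collection (I0 = CLOSURE({[P' → . P]}), then GOTO on every symbol after a dot until no new states appear). It has 12 states:
  I0: { [B → . ) B L], [B → .], [P → . -], [P → . B P L], [P' → . P] }  — shift, reduce
  I1: { [B → ) . B L], [B → . ) B L], [B → .] }  — shift, reduce
  I2: { [P → - .] }  — reduce
  I3: { [B → . ) B L], [B → .], [P → . -], [P → . B P L], [P → B . P L] }  — shift, reduce
  I4: { [P' → P .] }  — accept
  I5: { [L → . - B )], [P → B P . L] }  — shift
  I6: { [B → . ) B L], [B → .], [L → - . B )] }  — shift, reduce
  I7: { [P → B P L .] }  — reduce
  I8: { [L → - B . )] }  — shift
  I9: { [L → - B ) .] }  — reduce
  I10: { [B → ) B . L], [L → . - B )] }  — shift
  I11: { [B → ) B L .] }  — reduce

Conflict in state I0:
  Shift-reduce conflict between [B → .] and [B → . ) B L]
So the grammar is NOT LR(0).

Answer: No. Shift-reduce conflict between [B → .] and [B → . ) B L]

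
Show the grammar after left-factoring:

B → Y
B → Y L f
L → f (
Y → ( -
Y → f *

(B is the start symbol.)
Left-factoring transforms A → αβ₁ | αβ₂ into A → αA' and A' → β₁ | β₂
(α is the longest common prefix among the alternatives). Repeat until
no nonterminal has two alternatives with a common prefix.

Round 1: B has alternatives sharing prefix 'Y'. Introduce B': B → Y B'
  Add: B' → ε
  Add: B' → L f

No remaining common prefixes — done.

Resulting grammar:
B → Y B'
B' → ε
B' → L f
L → f (
Y → ( -
Y → f *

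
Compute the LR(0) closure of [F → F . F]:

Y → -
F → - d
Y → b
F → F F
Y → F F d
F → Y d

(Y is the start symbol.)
To compute CLOSURE, for each item [A → α.Bβ] where B is a non-terminal, add [B → .γ] for all productions B → γ; repeat for the newly added items until nothing changes.

Start with: [F → F . F]
  [F → F . F] has the dot before F: add [F → . - d], [F → . F F], [F → . Y d]
  [F → . Y d] has the dot before Y: add [Y → . -], [Y → . b], [Y → . F F d]
No further items can be added.

CLOSURE = { [F → . - d], [F → . F F], [F → . Y d], [F → F . F], [Y → . -], [Y → . F F d], [Y → . b] }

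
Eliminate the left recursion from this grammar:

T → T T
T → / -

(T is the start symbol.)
T → / - T'
T' → T T'
T' → ε

T is directly left-recursive. The standard transformation for
  A → A α₁ | ... | A α_m | β₁ | ... | β_n
is
  A  → β₁ A' | ... | β_n A'
  A' → α₁ A' | ... | α_m A' | ε

T → / - becomes T → / - T'
T → T T becomes T' → T T'
Add T' → ε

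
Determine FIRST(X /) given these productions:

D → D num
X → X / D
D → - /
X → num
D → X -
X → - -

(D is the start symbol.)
FIRST sets of the non-terminals involved (from the grammar, by fixed-point iteration):
  FIRST(X) = { '-', 'num' }

To compute FIRST(X /), process the symbols left to right:
Symbol X is a non-terminal. Add FIRST(X) \ {ε} = { '-', 'num' }
X is not nullable (ε ∉ FIRST(X)), so stop here.
FIRST(X /) = { '-', 'num' }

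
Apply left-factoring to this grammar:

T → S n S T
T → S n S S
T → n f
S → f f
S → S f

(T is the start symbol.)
Left-factoring transforms A → αβ₁ | αβ₂ into A → αA' and A' → β₁ | β₂
(α is the longest common prefix among the alternatives). Repeat until
no nonterminal has two alternatives with a common prefix.

Round 1: T has alternatives sharing prefix 'S n S'. Introduce T': T → S n S T'
  Add: T' → T
  Add: T' → S

No remaining common prefixes — done.

Resulting grammar:
T → S n S T'
T' → T
T' → S
T → n f
S → f f
S → S f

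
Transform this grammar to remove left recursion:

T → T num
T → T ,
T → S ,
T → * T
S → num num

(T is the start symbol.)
T is directly left-recursive. The standard transformation for
  A → A α₁ | ... | A α_m | β₁ | ... | β_n
is
  A  → β₁ A' | ... | β_n A'
  A' → α₁ A' | ... | α_m A' | ε

T → S , becomes T → S , T'
T → * T becomes T → * T T'
T → T num becomes T' → num T'
T → T , becomes T' → , T'
Add T' → ε

Productions for other non-terminals are unchanged:
  S → num num

Resulting grammar:
T → S , T'
T → * T T'
T' → num T'
T' → , T'
T' → ε
S → num num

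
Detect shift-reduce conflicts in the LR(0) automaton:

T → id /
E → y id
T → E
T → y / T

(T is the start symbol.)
Augment with T' → T and build the canonical LR(0) collection (I0 = CLOSURE({[T' → . T]}), then GOTO on every symbol after a dot until no new states appear). It has 9 states:
  I0: { [E → . y id], [T → . E], [T → . id /], [T → . y / T], [T' → . T] }  — shift
  I1: { [T → E .] }  — reduce
  I2: { [T' → T .] }  — accept
  I3: { [T → id . /] }  — shift
  I4: { [E → y . id], [T → y . / T] }  — shift
  I5: { [E → . y id], [T → . E], [T → . id /], [T → . y / T], [T → y / . T] }  — shift
  I6: { [E → y id .] }  — reduce
  I7: { [T → y / T .] }  — reduce
  I8: { [T → id / .] }  — reduce

No state contains both a complete item and a shift item.

Answer: No shift-reduce conflicts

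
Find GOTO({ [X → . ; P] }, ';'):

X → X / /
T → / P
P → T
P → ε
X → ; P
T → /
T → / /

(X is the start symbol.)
GOTO(I, ';') = CLOSURE({ [A → αX.β] : [A → α.Xβ] ∈ I, X = ';' })

Items with dot before ';', with the dot advanced:
  [X → . ; P] → [X → ; . P]
Closure of the advanced items:
  [X → ; . P] has the dot before P: add [P → . T], [P → .]
  [P → . T] has the dot before T: add [T → . / P], [T → . /], [T → . / /]

GOTO = { [P → . T], [P → .], [T → . / /], [T → . / P], [T → . /], [X → ; . P] }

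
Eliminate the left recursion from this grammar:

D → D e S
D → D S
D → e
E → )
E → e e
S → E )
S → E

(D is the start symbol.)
D is directly left-recursive. The standard transformation for
  A → A α₁ | ... | A α_m | β₁ | ... | β_n
is
  A  → β₁ A' | ... | β_n A'
  A' → α₁ A' | ... | α_m A' | ε

D → e becomes D → e D'
D → D e S becomes D' → e S D'
D → D S becomes D' → S D'
Add D' → ε

Productions for other non-terminals are unchanged:
  E → )
  E → e e
  S → E )
  S → E

Resulting grammar:
D → e D'
D' → e S D'
D' → S D'
D' → ε
E → )
E → e e
S → E )
S → E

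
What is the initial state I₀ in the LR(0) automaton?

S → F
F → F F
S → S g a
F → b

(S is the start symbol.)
{ [F → . F F], [F → . b], [S → . F], [S → . S g a], [S' → . S] }

First, augment the grammar with S' → S
I₀ = CLOSURE({ [S' → . S] }):
  [S' → . S] has the dot before S: add [S → . F], [S → . S g a]
  [S → . F] has the dot before F: add [F → . F F], [F → . b]
No further items can be added.

I₀ = { [F → . F F], [F → . b], [S → . F], [S → . S g a], [S' → . S] }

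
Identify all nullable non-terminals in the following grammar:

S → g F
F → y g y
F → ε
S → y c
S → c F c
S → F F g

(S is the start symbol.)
{ 'F' }

ε-productions: F → ε
So F is immediately nullable.
No further non-terminal can be added: every production for the remaining non-terminals contains a terminal or a non-nullable non-terminal.
Nullable = { 'F' }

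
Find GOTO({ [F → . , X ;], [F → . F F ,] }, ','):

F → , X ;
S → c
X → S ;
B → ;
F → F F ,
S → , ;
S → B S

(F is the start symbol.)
{ [B → . ;], [F → , . X ;], [S → . , ;], [S → . B S], [S → . c], [X → . S ;] }

GOTO(I, ',') = CLOSURE({ [A → αX.β] : [A → α.Xβ] ∈ I, X = ',' })

Items with dot before ',', with the dot advanced:
  [F → . , X ;] → [F → , . X ;]
Closure of the advanced items:
  [F → , . X ;] has the dot before X: add [X → . S ;]
  [X → . S ;] has the dot before S: add [S → . c], [S → . , ;], [S → . B S]
  [S → . B S] has the dot before B: add [B → . ;]

GOTO = { [B → . ;], [F → , . X ;], [S → . , ;], [S → . B S], [S → . c], [X → . S ;] }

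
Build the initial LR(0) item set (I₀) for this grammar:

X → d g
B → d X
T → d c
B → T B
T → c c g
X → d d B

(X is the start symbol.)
{ [X → . d d B], [X → . d g], [X' → . X] }

First, augment the grammar with X' → X
I₀ = CLOSURE({ [X' → . X] }):
  [X' → . X] has the dot before X: add [X → . d g], [X → . d d B]
No further items can be added.

I₀ = { [X → . d d B], [X → . d g], [X' → . X] }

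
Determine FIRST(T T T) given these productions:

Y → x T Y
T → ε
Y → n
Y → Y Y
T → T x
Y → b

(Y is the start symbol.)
{ 'x', ε }

FIRST sets of the non-terminals involved (from the grammar, by fixed-point iteration):
  FIRST(T) = { 'x', ε }

To compute FIRST(T T T), process the symbols left to right:
Symbol T is a non-terminal. Add FIRST(T) \ {ε} = { 'x' }
T is nullable (ε ∈ FIRST(T)), continue to the next symbol.
Symbol T is a non-terminal. Add FIRST(T) \ {ε} = { 'x' }
T is nullable (ε ∈ FIRST(T)), continue to the next symbol.
Symbol T is a non-terminal. Add FIRST(T) \ {ε} = { 'x' }
T is nullable (ε ∈ FIRST(T)), continue to the next symbol.
All symbols are nullable, so ε is in the result.
FIRST(T T T) = { 'x', ε }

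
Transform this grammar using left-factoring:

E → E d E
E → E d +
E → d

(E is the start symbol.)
Left-factoring transforms A → αβ₁ | αβ₂ into A → αA' and A' → β₁ | β₂
(α is the longest common prefix among the alternatives). Repeat until
no nonterminal has two alternatives with a common prefix.

Round 1: E has alternatives sharing prefix 'E d'. Introduce E': E → E d E'
  Add: E' → E
  Add: E' → +

No remaining common prefixes — done.

Resulting grammar:
E → E d E'
E' → E
E' → +
E → d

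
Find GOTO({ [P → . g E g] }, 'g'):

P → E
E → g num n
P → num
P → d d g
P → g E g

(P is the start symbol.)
GOTO(I, 'g') = CLOSURE({ [A → αX.β] : [A → α.Xβ] ∈ I, X = 'g' })

Items with dot before 'g', with the dot advanced:
  [P → . g E g] → [P → g . E g]
Closure of the advanced items:
  [P → g . E g] has the dot before E: add [E → . g num n]

GOTO = { [E → . g num n], [P → g . E g] }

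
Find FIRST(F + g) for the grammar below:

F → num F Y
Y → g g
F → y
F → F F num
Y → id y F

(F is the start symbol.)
{ 'num', 'y' }

FIRST sets of the non-terminals involved (from the grammar, by fixed-point iteration):
  FIRST(F) = { 'num', 'y' }

To compute FIRST(F + g), process the symbols left to right:
Symbol F is a non-terminal. Add FIRST(F) \ {ε} = { 'num', 'y' }
F is not nullable (ε ∉ FIRST(F)), so stop here.
FIRST(F + g) = { 'num', 'y' }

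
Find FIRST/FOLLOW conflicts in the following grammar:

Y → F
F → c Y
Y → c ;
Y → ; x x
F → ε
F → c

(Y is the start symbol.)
Nullable non-terminals: F, Y.
FIRST sets used below: FIRST(F) = { 'c', ε }

F: nullable alternative(s) F → ε; FOLLOW(F) = { $ }
  F → c Y: FIRST \ {ε} = { 'c' } — disjoint from FOLLOW(F)
  F → ε: FIRST \ {ε} = { } — this is the only nullable alternative, skip
  F → c: FIRST \ {ε} = { 'c' } — disjoint from FOLLOW(F)

Y: nullable alternative(s) Y → F; FOLLOW(Y) = { $ }
  Y → F: FIRST \ {ε} = { 'c' } — this is the only nullable alternative, skip
  Y → c ;: FIRST \ {ε} = { 'c' } — disjoint from FOLLOW(Y)
  Y → ; x x: FIRST \ {ε} = { ';' } — disjoint from FOLLOW(Y)

No FIRST/FOLLOW conflicts found.

Answer: No FIRST/FOLLOW conflicts.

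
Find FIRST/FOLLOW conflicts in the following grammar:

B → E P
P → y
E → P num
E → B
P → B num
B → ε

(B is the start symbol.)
A FIRST/FOLLOW conflict occurs when a non-terminal N has a nullable alternative N → β (β ⇒* ε) and another alternative N → α with FIRST(α) ∩ FOLLOW(N) ≠ ∅: on such a lookahead the parser cannot decide between expanding α and letting N vanish via β.

Nullable non-terminals: B, E.
FIRST sets used below: FIRST(E) = { 'num', 'y', ε }, FIRST(P) = { 'num', 'y' }, FIRST(B) = { 'num', 'y', ε }

B: nullable alternative(s) B → ε; FOLLOW(B) = { $, 'num', 'y' }
  B → E P: FIRST \ {ε} = { 'num', 'y' } — overlaps FOLLOW(B) on { 'num', 'y' }: CONFLICT
  B → ε: FIRST \ {ε} = { } — this is the only nullable alternative, skip

E: nullable alternative(s) E → B; FOLLOW(E) = { 'num', 'y' }
  E → P num: FIRST \ {ε} = { 'num', 'y' } — overlaps FOLLOW(E) on { 'num', 'y' }: CONFLICT
  E → B: FIRST \ {ε} = { 'num', 'y' } — this is the only nullable alternative, skip

P has no nullable alternative, so no FIRST/FOLLOW check is needed there.

So the grammar has 2 FIRST/FOLLOW conflicts (marked CONFLICT above).

Answer: Yes. B → E P with FOLLOW(B) on { 'num', 'y' }; E → P num with FOLLOW(E) on { 'num', 'y' }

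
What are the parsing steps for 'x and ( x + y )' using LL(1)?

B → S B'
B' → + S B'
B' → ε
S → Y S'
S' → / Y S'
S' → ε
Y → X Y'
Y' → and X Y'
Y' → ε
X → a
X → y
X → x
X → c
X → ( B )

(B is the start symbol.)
LL(1) parsing maintains a stack (initially the start symbol over $) and the input. At each step: if the stack top is a terminal, match it against the current input token; if it is a non-terminal N, replace it with the RHS of M[N, lookahead] (the unique production whose predict set contains the lookahead).

Stack is shown with the top on the left.

Stack                    Input              Action
--------------------------------------------------
B $                      x and ( x + y ) $  output B → S B'
S B' $                   x and ( x + y ) $  output S → Y S'
Y S' B' $                x and ( x + y ) $  output Y → X Y'
X Y' S' B' $             x and ( x + y ) $  output X → x
x Y' S' B' $             x and ( x + y ) $  match 'x'
Y' S' B' $               and ( x + y ) $    output Y' → and X Y'
and X Y' S' B' $         and ( x + y ) $    match 'and'
X Y' S' B' $             ( x + y ) $        output X → ( B )
( B ) Y' S' B' $         ( x + y ) $        match '('
B ) Y' S' B' $           x + y ) $          output B → S B'
S B' ) Y' S' B' $        x + y ) $          output S → Y S'
Y S' B' ) Y' S' B' $     x + y ) $          output Y → X Y'
X Y' S' B' ) Y' S' B' $  x + y ) $          output X → x
x Y' S' B' ) Y' S' B' $  x + y ) $          match 'x'
Y' S' B' ) Y' S' B' $    + y ) $            output Y' → ε
S' B' ) Y' S' B' $       + y ) $            output S' → ε
B' ) Y' S' B' $          + y ) $            output B' → + S B'
+ S B' ) Y' S' B' $      + y ) $            match '+'
S B' ) Y' S' B' $        y ) $              output S → Y S'
Y S' B' ) Y' S' B' $     y ) $              output Y → X Y'
X Y' S' B' ) Y' S' B' $  y ) $              output X → y
y Y' S' B' ) Y' S' B' $  y ) $              match 'y'
Y' S' B' ) Y' S' B' $    ) $                output Y' → ε
S' B' ) Y' S' B' $       ) $                output S' → ε
B' ) Y' S' B' $          ) $                output B' → ε
) Y' S' B' $             ) $                match ')'
Y' S' B' $               $                  output Y' → ε
S' B' $                  $                  output S' → ε
B' $                     $                  output B' → ε
$                        $                  accept

The string is accepted.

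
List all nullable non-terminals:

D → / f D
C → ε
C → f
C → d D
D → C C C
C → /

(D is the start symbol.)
A non-terminal is nullable if it can derive ε (the empty string): either it has an ε-production, or it has a production whose right-hand side consists entirely of nullable non-terminals.

ε-productions: C → ε
So C is immediately nullable.
D → C C C: every symbol on the right is nullable, so D is nullable too.
Every non-terminal is now nullable.
Nullable = { 'C', 'D' }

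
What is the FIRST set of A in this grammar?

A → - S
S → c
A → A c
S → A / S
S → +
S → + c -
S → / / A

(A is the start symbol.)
{ '-' }

To compute FIRST(A), examine every production with A on the left-hand side, reading each right-hand side left to right until a non-nullable symbol is reached.

From A → - S:
  - '-' is a terminal: add '-' and stop
From A → A c:
  - A is the symbol being defined: contributes nothing new
    A is not nullable, so stop

Collecting: FIRST(A) = { '-' }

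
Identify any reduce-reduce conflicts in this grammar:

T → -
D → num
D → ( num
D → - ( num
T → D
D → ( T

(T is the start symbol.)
A reduce-reduce conflict occurs when an LR(0) state has two complete items [A → α .] and [B → β .] — both call for a reduction, and with no lookahead the parser cannot choose between them.

Augment with T' → T and build the canonical LR(0) collection (I0 = CLOSURE({[T' → . T]}), then GOTO on every symbol after a dot until no new states appear). It has 10 states:
  I0: { [D → . ( T], [D → . ( num], [D → . - ( num], [D → . num], [T → . -], [T → . D], [T' → . T] }  — shift
  I1: { [D → ( . T], [D → ( . num], [D → . ( T], [D → . ( num], [D → . - ( num], [D → . num], [T → . -], [T → . D] }  — shift
  I2: { [D → - . ( num], [T → - .] }  — shift, reduce
  I3: { [T → D .] }  — reduce
  I4: { [T' → T .] }  — accept
  I5: { [D → num .] }  — reduce
  I6: { [D → - ( . num] }  — shift
  I7: { [D → - ( num .] }  — reduce
  I8: { [D → ( T .] }  — reduce
  I9: { [D → ( num .], [D → num .] }  — 2 reduces

I9 contains complete items [D → ( num .], [D → num .] — reduce-reduce conflict.

Answer: Yes — I9: [D → ( num .] vs [D → num .]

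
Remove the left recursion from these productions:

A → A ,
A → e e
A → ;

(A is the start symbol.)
A is directly left-recursive. The standard transformation for
  A → A α₁ | ... | A α_m | β₁ | ... | β_n
is
  A  → β₁ A' | ... | β_n A'
  A' → α₁ A' | ... | α_m A' | ε

A → e e becomes A → e e A'
A → ; becomes A → ; A'
A → A , becomes A' → , A'
Add A' → ε

Resulting grammar:
A → e e A'
A → ; A'
A' → , A'
A' → ε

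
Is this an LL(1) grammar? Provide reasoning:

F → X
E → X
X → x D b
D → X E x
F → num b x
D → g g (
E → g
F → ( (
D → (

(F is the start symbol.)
Yes, the grammar is LL(1).

Relevant sets:
  FIRST(X) = { 'x' }

For F:
  PREDICT(F → X) = { 'x' }
  PREDICT(F → num b x) = { 'num' }
  PREDICT(F → '(' '(') = { '(' }
For E:
  PREDICT(E → X) = { 'x' }
  PREDICT(E → g) = { 'g' }
For D:
  PREDICT(D → X E x) = { 'x' }
  PREDICT(D → g g '(') = { 'g' }
  PREDICT(D → '(') = { '(' }
X has a single production, so nothing to check there.

All predict sets are disjoint. The grammar IS LL(1).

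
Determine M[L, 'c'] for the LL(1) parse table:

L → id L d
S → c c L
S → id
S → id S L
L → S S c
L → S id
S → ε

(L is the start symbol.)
To find M[L, 'c'], we find productions for L where 'c' is in the predict set (PREDICT(N → α) = (FIRST(α) \ {ε}) ∪ (FOLLOW(N) if α ⇒* ε)).

Relevant sets:
  FIRST(S) = { 'c', 'id', ε }

L → id L d: PREDICT = { 'id' }
L → S S c: PREDICT = { 'c', 'id' }
  'c' is in predict set, so this production goes in M[L, 'c']
L → S id: PREDICT = { 'c', 'id' }
  'c' is in predict set, so this production goes in M[L, 'c']

M[L, 'c'] = L → S S c, L → S id  (a multiply-defined cell — the grammar is not LL(1))

Answer: L → S S c, L → S id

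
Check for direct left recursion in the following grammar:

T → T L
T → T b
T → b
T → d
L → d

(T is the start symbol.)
Direct left recursion occurs when N → N α for some non-terminal N (the right-hand side begins with the left-hand side itself).

T → T L: LEFT RECURSIVE (starts with T)
T → T b: LEFT RECURSIVE (starts with T)
T → b: starts with b
T → d: starts with d
L → d: starts with d

The grammar has direct left recursion on: T.

Answer: Yes, T is left-recursive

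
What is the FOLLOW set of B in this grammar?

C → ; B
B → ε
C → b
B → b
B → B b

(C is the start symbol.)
{ $, 'b' }

To compute FOLLOW(B), find every occurrence of B on a right-hand side N → α B β: add FIRST(β) \ {ε}, and if β is empty or nullable also add FOLLOW(N). Iterate to a fixed point.

In C → ; B: B is at the end, add FOLLOW(C)
In B → B b: B is followed by b, add FIRST(b) \ {ε} = { 'b' }

The FOLLOW sets referred to above (computed the same way, to a fixed point):
  FOLLOW(C) = { $ }

Taking the union: FOLLOW(B) = { $, 'b' }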